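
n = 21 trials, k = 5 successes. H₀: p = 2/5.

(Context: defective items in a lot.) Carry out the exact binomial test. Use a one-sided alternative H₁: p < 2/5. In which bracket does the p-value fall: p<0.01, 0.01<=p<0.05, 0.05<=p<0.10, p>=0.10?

Exact binomial: n=21, k=5, p₀=2/5=0.4000
P(X≤5) from Σ C(n,i)·p₀^i·(1−p₀)^(n−i)
p-value (one-sided, H₁ less) = 0.09574
→ bracket: 0.05<=p<0.10

p-value bracket: 0.05<=p<0.10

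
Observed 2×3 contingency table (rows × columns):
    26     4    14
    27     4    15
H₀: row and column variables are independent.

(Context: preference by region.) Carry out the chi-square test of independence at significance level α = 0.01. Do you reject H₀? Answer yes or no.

reject H₀: no

Row totals [44, 46], col totals [53, 8, 29], n=90
χ² = (26−25.91)²/25.91 + (4−3.91)²/3.91 + (14−14.18)²/14.18 + (27−27.09)²/27.09 + (4−4.09)²/4.09 + (15−14.82)²/14.82 = 0.0089
df = 2
p-value (upper-tail) = 0.99555
At α=0.01: p ≥ α → fail to reject H₀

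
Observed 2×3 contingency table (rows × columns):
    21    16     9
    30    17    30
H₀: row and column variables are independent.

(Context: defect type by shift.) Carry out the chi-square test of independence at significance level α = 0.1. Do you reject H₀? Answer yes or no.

reject H₀: yes

Row totals [46, 77], col totals [51, 33, 39], n=123
χ² = (21−19.07)²/19.07 + (16−12.34)²/12.34 + (9−14.59)²/14.59 + (30−31.93)²/31.93 + (17−20.66)²/20.66 + (30−24.41)²/24.41 = 5.4600
df = 2
p-value (upper-tail) = 0.06522
At α=0.1: p < α → reject H₀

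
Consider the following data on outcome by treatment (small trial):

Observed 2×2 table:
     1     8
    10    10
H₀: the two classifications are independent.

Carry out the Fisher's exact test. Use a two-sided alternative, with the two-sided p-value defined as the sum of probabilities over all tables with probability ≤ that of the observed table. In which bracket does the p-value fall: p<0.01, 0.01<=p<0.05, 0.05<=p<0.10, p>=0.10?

Margins: r₁=9, r₂=20, c₁=11, c₂=18, n=29
p_obs = C(9,1)·C(20,10)/C(29,11); sum pmf over tables with pmf ≤ p_obs
p-value (two-sided) = 0.09590
→ bracket: 0.05<=p<0.10

p-value bracket: 0.05<=p<0.10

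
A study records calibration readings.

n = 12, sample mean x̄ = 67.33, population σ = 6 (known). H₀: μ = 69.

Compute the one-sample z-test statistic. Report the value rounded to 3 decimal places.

test statistic = -0.964

SE = σ/√n = 6/√12 = 1.7321
z = (x̄−μ₀)/SE = (67.33−69)/1.7321 = -0.9642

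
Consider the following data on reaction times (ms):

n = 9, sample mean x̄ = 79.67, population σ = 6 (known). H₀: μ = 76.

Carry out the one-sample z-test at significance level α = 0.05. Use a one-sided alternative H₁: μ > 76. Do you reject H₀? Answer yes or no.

reject H₀: yes

SE = σ/√n = 6/√9 = 2.0000
z = (x̄−μ₀)/SE = (79.67−76)/2.0000 = 1.8350
p-value (one-sided, H₁ greater) = 0.03325
At α=0.05: p < α → reject H₀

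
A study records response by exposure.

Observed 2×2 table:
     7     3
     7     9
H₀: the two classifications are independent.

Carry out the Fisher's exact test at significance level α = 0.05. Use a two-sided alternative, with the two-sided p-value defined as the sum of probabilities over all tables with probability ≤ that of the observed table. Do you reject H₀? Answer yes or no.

reject H₀: no

Margins: r₁=10, r₂=16, c₁=14, c₂=12, n=26
p_obs = C(10,7)·C(16,7)/C(26,14); sum pmf over tables with pmf ≤ p_obs
p-value (two-sided) = 0.24752
At α=0.05: p ≥ α → fail to reject H₀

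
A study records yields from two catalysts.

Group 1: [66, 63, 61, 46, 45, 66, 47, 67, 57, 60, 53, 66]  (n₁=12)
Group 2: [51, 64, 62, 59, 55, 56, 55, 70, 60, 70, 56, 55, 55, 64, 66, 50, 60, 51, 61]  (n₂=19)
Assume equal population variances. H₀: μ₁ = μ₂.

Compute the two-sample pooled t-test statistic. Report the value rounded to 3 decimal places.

test statistic = -0.335

x̄₁=58.083, s₁=8.372, n₁=12
x̄₂=58.947, s₂=5.995, n₂=19
s_p² = [11·8.372² + 18·5.995²]/29 = 48.8919
SE = √(s_p²·(1/12+1/19)) = 2.5783
t = (58.083−58.947)/2.5783 = -0.3351
df = 29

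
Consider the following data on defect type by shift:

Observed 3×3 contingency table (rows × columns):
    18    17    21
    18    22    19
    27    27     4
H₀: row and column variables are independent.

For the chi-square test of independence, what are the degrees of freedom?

degrees of freedom = 4

df = (r−1)(c−1) = (3−1)·(3−1) = 4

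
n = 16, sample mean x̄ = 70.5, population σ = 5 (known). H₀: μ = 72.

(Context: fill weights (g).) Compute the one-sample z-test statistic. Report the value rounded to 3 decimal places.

SE = σ/√n = 5/√16 = 1.2500
z = (x̄−μ₀)/SE = (70.5−72)/1.2500 = -1.2000

test statistic = -1.200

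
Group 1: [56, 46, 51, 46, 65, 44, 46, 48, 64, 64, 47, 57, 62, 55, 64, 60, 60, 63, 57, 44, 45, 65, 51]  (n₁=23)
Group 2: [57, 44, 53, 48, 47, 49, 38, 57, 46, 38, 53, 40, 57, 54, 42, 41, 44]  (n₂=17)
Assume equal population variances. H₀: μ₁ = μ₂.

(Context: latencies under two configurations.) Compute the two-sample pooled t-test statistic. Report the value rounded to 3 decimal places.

test statistic = 3.083

x̄₁=54.783, s₁=7.816, n₁=23
x̄₂=47.529, s₂=6.672, n₂=17
s_p² = [22·7.816² + 16·6.672²]/38 = 54.1092
SE = √(s_p²·(1/23+1/17)) = 2.3528
t = (54.783−47.529)/2.3528 = 3.0829
df = 38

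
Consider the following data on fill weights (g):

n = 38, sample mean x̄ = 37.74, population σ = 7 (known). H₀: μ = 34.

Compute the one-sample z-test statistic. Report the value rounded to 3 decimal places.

SE = σ/√n = 7/√38 = 1.1355
z = (x̄−μ₀)/SE = (37.74−34)/1.1355 = 3.2936

test statistic = 3.294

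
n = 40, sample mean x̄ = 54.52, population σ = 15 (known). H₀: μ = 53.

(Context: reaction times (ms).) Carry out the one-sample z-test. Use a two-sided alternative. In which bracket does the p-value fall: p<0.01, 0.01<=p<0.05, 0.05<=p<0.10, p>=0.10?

p-value bracket: p>=0.10

SE = σ/√n = 15/√40 = 2.3717
z = (x̄−μ₀)/SE = (54.52−53)/2.3717 = 0.6409
p-value (two-sided) = 0.52160
→ bracket: p>=0.10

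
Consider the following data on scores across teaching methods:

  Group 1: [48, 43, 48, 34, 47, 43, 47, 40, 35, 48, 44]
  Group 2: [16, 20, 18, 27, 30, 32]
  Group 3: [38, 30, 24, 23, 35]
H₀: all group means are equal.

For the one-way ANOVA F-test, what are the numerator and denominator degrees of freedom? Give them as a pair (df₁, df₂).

k = 3 groups, N = 22 total
df = (k−1, N−k) = (3−1, 22−3) = (2, 19)

degrees of freedom = [2, 19]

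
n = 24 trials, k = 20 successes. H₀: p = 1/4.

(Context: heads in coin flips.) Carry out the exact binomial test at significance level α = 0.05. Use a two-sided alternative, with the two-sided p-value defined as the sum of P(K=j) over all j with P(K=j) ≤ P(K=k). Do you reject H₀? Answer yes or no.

reject H₀: yes

Exact binomial: n=24, k=20, p₀=1/4=0.2500
P(X=j) = C(n,j)·p₀^j·(1−p₀)^(n−j); p = Σ P(X=j) over j with P(X=j) ≤ P(X=20)
p-value (two-sided) = 0.00000
At α=0.05: p < α → reject H₀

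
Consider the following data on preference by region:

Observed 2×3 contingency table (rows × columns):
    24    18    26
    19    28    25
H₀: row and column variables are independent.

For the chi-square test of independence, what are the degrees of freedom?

df = (r−1)(c−1) = (2−1)·(3−1) = 2

degrees of freedom = 2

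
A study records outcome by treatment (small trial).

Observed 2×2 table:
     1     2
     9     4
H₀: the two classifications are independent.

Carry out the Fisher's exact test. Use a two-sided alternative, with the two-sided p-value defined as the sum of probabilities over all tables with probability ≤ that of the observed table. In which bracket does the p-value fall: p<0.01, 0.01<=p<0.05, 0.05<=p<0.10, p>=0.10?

Margins: r₁=3, r₂=13, c₁=10, c₂=6, n=16
p_obs = C(3,1)·C(13,9)/C(16,10); sum pmf over tables with pmf ≤ p_obs
p-value (two-sided) = 0.51786
→ bracket: p>=0.10

p-value bracket: p>=0.10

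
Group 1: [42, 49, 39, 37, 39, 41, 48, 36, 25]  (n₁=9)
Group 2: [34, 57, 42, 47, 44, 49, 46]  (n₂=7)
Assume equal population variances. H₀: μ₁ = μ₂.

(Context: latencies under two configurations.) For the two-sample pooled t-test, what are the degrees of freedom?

df = n₁ + n₂ − 2 = 9 + 7 − 2 = 14

degrees of freedom = 14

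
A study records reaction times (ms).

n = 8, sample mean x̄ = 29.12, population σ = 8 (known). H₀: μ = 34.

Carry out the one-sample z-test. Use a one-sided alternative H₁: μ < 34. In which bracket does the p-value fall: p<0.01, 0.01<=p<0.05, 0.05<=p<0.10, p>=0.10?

p-value bracket: 0.01<=p<0.05

SE = σ/√n = 8/√8 = 2.8284
z = (x̄−μ₀)/SE = (29.12−34)/2.8284 = -1.7253
p-value (one-sided, H₁ less) = 0.04223
→ bracket: 0.01<=p<0.05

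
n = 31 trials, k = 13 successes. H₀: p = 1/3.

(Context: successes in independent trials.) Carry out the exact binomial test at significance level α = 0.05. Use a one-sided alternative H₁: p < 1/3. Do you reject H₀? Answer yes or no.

reject H₀: no

Exact binomial: n=31, k=13, p₀=1/3=0.3333
P(X≤13) from Σ C(n,i)·p₀^i·(1−p₀)^(n−i)
p-value (one-sided, H₁ less) = 0.88482
At α=0.05: p ≥ α → fail to reject H₀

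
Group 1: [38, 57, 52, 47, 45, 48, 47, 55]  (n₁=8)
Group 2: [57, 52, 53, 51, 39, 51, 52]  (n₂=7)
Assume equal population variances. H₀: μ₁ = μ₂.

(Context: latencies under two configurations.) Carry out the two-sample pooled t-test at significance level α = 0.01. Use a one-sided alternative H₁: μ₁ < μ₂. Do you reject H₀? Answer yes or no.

x̄₁=48.625, s₁=6.022, n₁=8
x̄₂=50.714, s₂=5.559, n₂=7
s_p² = [7·6.022² + 6·5.559²]/13 = 33.7926
SE = √(s_p²·(1/8+1/7)) = 3.0086
t = (48.625−50.714)/3.0086 = -0.6944
df = 13
p-value (one-sided, H₁ less) = 0.24981
At α=0.01: p ≥ α → fail to reject H₀

reject H₀: no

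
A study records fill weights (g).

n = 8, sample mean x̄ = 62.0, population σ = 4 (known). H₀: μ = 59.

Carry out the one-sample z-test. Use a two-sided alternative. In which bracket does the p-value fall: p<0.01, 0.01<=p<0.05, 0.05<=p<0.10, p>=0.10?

p-value bracket: 0.01<=p<0.05

SE = σ/√n = 4/√8 = 1.4142
z = (x̄−μ₀)/SE = (62.0−59)/1.4142 = 2.1213
p-value (two-sided) = 0.03389
→ bracket: 0.01<=p<0.05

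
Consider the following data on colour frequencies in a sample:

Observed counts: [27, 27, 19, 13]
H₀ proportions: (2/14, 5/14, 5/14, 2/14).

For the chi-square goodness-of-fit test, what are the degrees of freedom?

df = k − 1 = 4 − 1 = 3

degrees of freedom = 3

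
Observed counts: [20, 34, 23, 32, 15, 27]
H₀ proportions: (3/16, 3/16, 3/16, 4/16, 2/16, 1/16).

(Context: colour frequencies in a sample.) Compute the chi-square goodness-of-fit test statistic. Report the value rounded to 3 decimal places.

n = 151; E_i = n·p_i = [28.31, 28.31, 28.31, 37.75, 18.88, 9.44]
χ² = (20−28.31)²/28.31 + (34−28.31)²/28.31 + (23−28.31)²/28.31 + (32−37.75)²/37.75 + (15−18.88)²/18.88 + (27−9.44)²/9.44 = 38.9338
df = 5

test statistic = 38.934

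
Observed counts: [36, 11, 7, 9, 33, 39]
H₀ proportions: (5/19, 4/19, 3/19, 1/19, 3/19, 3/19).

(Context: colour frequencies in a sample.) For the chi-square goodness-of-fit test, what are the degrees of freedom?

degrees of freedom = 5

df = k − 1 = 6 − 1 = 5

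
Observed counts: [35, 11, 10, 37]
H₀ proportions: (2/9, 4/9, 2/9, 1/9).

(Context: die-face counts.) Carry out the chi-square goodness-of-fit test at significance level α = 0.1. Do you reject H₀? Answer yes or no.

n = 93; E_i = n·p_i = [20.67, 41.33, 20.67, 10.33]
χ² = (35−20.67)²/20.67 + (11−41.33)²/41.33 + (10−20.67)²/20.67 + (37−10.33)²/10.33 = 106.5242
df = 3
p-value (upper-tail) = 0.00000
At α=0.1: p < α → reject H₀

reject H₀: yes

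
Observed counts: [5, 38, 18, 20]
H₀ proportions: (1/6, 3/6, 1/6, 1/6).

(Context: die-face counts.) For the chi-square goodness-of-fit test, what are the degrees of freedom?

df = k − 1 = 4 − 1 = 3

degrees of freedom = 3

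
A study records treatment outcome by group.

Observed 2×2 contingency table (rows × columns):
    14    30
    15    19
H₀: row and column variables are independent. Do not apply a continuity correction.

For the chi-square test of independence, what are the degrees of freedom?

degrees of freedom = 1

df = (r−1)(c−1) = (2−1)·(2−1) = 1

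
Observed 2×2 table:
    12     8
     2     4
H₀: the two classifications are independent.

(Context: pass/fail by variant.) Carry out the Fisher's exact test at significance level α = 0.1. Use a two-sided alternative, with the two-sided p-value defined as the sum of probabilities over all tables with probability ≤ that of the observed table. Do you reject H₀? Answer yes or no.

reject H₀: no

Margins: r₁=20, r₂=6, c₁=14, c₂=12, n=26
p_obs = C(20,12)·C(6,2)/C(26,14); sum pmf over tables with pmf ≤ p_obs
p-value (two-sided) = 0.36522
At α=0.1: p ≥ α → fail to reject H₀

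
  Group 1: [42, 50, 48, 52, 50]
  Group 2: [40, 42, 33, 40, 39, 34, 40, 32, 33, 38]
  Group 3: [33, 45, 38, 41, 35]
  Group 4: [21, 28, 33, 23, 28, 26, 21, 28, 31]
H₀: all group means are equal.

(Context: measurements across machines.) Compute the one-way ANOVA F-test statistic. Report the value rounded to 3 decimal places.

Group means [48.40, 37.10, 38.40, 26.56], grand mean 36.000
SSB = Σnᵢ(x̄ᵢ−x̄)² = 1612.478; SSW = ΣΣ(x−x̄ᵢ)² = 415.522
MSB = 1612.478/3 = 537.4926; MSW = 415.522/25 = 16.6209
F = MSB/MSW = 32.3384
df = (3, 25)

test statistic = 32.338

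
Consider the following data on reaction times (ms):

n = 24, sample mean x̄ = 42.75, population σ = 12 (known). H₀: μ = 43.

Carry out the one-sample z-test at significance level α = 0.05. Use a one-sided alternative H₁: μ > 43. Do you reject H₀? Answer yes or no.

reject H₀: no

SE = σ/√n = 12/√24 = 2.4495
z = (x̄−μ₀)/SE = (42.75−43)/2.4495 = -0.1021
p-value (one-sided, H₁ greater) = 0.54065
At α=0.05: p ≥ α → fail to reject H₀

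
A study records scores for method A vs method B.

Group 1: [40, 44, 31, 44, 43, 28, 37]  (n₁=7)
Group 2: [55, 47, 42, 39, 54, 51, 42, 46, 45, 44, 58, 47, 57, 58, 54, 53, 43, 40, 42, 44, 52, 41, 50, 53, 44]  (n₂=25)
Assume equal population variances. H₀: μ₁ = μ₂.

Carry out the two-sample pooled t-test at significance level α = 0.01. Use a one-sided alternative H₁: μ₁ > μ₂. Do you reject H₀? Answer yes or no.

reject H₀: no

x̄₁=38.143, s₁=6.466, n₁=7
x̄₂=48.040, s₂=6.024, n₂=25
s_p² = [6·6.466² + 24·6.024²]/30 = 37.3939
SE = √(s_p²·(1/7+1/25)) = 2.6149
t = (38.143−48.040)/2.6149 = -3.7849
df = 30
p-value (one-sided, H₁ greater) = 0.99966
At α=0.01: p ≥ α → fail to reject H₀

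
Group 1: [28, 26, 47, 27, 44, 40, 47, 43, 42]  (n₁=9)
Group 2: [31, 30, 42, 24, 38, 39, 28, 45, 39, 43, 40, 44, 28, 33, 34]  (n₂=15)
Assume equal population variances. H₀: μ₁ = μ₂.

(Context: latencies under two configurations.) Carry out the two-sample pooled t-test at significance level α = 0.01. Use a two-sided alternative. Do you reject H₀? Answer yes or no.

x̄₁=38.222, s₁=8.715, n₁=9
x̄₂=35.867, s₂=6.621, n₂=15
s_p² = [8·8.715² + 14·6.621²]/22 = 55.5131
SE = √(s_p²·(1/9+1/15)) = 3.1415
t = (38.222−35.867)/3.1415 = 0.7498
df = 22
p-value (two-sided) = 0.46131
At α=0.01: p ≥ α → fail to reject H₀

reject H₀: no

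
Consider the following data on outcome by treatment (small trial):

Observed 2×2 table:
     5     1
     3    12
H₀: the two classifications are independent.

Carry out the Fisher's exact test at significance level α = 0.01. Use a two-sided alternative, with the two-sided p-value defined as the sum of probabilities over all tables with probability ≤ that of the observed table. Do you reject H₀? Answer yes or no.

Margins: r₁=6, r₂=15, c₁=8, c₂=13, n=21
p_obs = C(6,5)·C(15,3)/C(21,8); sum pmf over tables with pmf ≤ p_obs
p-value (two-sided) = 0.01393
At α=0.01: p ≥ α → fail to reject H₀

reject H₀: no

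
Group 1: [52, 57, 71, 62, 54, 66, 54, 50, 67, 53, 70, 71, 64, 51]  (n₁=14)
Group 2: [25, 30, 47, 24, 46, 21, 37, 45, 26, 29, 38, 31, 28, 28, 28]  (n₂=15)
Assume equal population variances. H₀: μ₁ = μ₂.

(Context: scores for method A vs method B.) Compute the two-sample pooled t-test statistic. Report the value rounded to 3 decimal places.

test statistic = 9.199

x̄₁=60.143, s₁=7.950, n₁=14
x̄₂=32.200, s₂=8.377, n₂=15
s_p² = [13·7.950² + 14·8.377²]/27 = 66.8190
SE = √(s_p²·(1/14+1/15)) = 3.0377
t = (60.143−32.200)/3.0377 = 9.1988
df = 27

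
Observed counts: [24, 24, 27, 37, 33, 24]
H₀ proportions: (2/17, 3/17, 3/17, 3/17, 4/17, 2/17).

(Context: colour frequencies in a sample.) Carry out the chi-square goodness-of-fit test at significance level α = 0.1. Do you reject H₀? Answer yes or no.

n = 169; E_i = n·p_i = [19.88, 29.82, 29.82, 29.82, 39.76, 19.88]
χ² = (24−19.88)²/19.88 + (24−29.82)²/29.82 + (27−29.82)²/29.82 + (37−29.82)²/29.82 + (33−39.76)²/39.76 + (24−19.88)²/19.88 = 5.9877
df = 5
p-value (upper-tail) = 0.30742
At α=0.1: p ≥ α → fail to reject H₀

reject H₀: no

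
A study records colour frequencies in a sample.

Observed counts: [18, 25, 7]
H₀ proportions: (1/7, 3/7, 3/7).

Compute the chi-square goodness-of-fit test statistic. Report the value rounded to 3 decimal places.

test statistic = 26.813

n = 50; E_i = n·p_i = [7.14, 21.43, 21.43]
χ² = (18−7.14)²/7.14 + (25−21.43)²/21.43 + (7−21.43)²/21.43 = 26.8133
df = 2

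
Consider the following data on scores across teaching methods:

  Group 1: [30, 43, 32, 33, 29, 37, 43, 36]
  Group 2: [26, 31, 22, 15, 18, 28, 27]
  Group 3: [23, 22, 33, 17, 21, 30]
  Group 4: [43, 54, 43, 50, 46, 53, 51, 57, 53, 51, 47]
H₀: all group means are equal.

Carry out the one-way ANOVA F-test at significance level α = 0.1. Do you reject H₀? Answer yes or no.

reject H₀: yes

Group means [35.38, 23.86, 24.33, 49.82], grand mean 35.750
SSB = Σnᵢ(x̄ᵢ−x̄)² = 3950.298; SSW = ΣΣ(x−x̄ᵢ)² = 791.702
MSB = 3950.298/3 = 1316.7661; MSW = 791.702/28 = 28.2751
F = MSB/MSW = 46.5699
df = (3, 28)
p-value (upper-tail) = 0.00000
At α=0.1: p < α → reject H₀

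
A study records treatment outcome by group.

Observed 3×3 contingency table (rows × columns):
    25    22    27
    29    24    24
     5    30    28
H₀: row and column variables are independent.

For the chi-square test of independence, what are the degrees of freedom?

df = (r−1)(c−1) = (3−1)·(3−1) = 4

degrees of freedom = 4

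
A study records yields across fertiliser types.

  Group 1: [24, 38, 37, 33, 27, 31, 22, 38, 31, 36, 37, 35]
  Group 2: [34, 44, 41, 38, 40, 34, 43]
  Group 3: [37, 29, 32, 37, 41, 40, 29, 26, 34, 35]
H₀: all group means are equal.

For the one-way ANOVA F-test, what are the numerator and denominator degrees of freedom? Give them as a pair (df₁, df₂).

k = 3 groups, N = 29 total
df = (k−1, N−k) = (3−1, 29−3) = (2, 26)

degrees of freedom = [2, 26]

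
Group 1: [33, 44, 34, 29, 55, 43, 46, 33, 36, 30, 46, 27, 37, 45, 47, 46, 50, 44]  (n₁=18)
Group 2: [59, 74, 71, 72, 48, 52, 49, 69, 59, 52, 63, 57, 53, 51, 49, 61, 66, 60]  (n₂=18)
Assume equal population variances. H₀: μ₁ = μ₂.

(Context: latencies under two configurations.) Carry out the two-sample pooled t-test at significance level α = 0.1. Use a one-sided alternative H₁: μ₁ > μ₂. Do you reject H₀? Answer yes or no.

reject H₀: no

x̄₁=40.278, s₁=8.028, n₁=18
x̄₂=59.167, s₂=8.508, n₂=18
s_p² = [17·8.028² + 17·8.508²]/34 = 68.4150
SE = √(s_p²·(1/18+1/18)) = 2.7571
t = (40.278−59.167)/2.7571 = -6.8510
df = 34
p-value (one-sided, H₁ greater) = 1.00000
At α=0.1: p ≥ α → fail to reject H₀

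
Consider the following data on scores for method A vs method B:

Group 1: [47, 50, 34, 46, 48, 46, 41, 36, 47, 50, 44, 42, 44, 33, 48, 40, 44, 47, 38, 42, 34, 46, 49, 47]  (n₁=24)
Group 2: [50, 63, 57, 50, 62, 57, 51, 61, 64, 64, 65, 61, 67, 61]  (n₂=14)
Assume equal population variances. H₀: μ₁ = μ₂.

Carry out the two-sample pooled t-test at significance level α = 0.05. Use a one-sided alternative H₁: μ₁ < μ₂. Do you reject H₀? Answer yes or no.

reject H₀: yes

x̄₁=43.458, s₁=5.209, n₁=24
x̄₂=59.500, s₂=5.667, n₂=14
s_p² = [23·5.209² + 13·5.667²]/36 = 28.9294
SE = √(s_p²·(1/24+1/14)) = 1.8088
t = (43.458−59.500)/1.8088 = -8.8687
df = 36
p-value (one-sided, H₁ less) = 0.00000
At α=0.05: p < α → reject H₀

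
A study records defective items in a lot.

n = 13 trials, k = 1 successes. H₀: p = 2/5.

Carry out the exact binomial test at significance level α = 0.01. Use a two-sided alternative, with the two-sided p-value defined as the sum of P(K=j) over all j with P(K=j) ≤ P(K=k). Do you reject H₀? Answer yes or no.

Exact binomial: n=13, k=1, p₀=2/5=0.4000
P(X=j) = C(n,j)·p₀^j·(1−p₀)^(n−j); p = Σ P(X=j) over j with P(X=j) ≤ P(X=1)
p-value (two-sided) = 0.02042
At α=0.01: p ≥ α → fail to reject H₀

reject H₀: no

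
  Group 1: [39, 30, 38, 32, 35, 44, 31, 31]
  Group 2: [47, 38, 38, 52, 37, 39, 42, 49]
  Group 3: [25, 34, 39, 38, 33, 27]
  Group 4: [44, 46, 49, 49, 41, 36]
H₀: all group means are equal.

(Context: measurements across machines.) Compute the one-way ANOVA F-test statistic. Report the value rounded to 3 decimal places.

test statistic = 7.342

Group means [35.00, 42.75, 32.67, 44.17], grand mean 38.679
SSB = Σnᵢ(x̄ᵢ−x̄)² = 638.440; SSW = ΣΣ(x−x̄ᵢ)² = 695.667
MSB = 638.440/3 = 212.8135; MSW = 695.667/24 = 28.9861
F = MSB/MSW = 7.3419
df = (3, 24)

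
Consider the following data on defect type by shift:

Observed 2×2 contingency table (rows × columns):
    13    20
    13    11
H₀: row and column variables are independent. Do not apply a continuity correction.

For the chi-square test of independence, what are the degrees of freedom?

df = (r−1)(c−1) = (2−1)·(2−1) = 1

degrees of freedom = 1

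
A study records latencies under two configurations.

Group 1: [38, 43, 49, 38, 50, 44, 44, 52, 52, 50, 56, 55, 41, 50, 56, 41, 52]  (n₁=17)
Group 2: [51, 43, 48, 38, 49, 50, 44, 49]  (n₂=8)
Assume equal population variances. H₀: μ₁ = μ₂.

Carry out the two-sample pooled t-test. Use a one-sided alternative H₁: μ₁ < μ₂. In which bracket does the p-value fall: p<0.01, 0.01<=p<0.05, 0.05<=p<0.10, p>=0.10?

p-value bracket: p>=0.10

x̄₁=47.706, s₁=6.080, n₁=17
x̄₂=46.500, s₂=4.440, n₂=8
s_p² = [16·6.080² + 7·4.440²]/23 = 31.7187
SE = √(s_p²·(1/17+1/8)) = 2.4147
t = (47.706−46.500)/2.4147 = 0.4994
df = 23
p-value (one-sided, H₁ less) = 0.68888
→ bracket: p>=0.10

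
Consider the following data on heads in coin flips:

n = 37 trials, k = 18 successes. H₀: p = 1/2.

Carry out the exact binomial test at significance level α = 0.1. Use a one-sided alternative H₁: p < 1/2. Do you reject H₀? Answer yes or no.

reject H₀: no

Exact binomial: n=37, k=18, p₀=1/2=0.5000
P(X≤18) from Σ C(n,i)·p₀^i·(1−p₀)^(n−i)
p-value (one-sided, H₁ less) = 0.50000
At α=0.1: p ≥ α → fail to reject H₀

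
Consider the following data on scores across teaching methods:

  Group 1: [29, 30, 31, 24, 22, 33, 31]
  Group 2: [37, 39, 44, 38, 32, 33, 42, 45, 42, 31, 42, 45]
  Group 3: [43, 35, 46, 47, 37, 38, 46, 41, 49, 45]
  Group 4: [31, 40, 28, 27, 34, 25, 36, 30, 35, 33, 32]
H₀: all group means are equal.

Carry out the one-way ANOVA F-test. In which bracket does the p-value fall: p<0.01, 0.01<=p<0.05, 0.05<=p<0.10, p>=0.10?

p-value bracket: p<0.01

Group means [28.57, 39.17, 42.70, 31.91], grand mean 36.200
SSB = Σnᵢ(x̄ᵢ−x̄)² = 1138.010; SSW = ΣΣ(x−x̄ᵢ)² = 766.390
MSB = 1138.010/3 = 379.3367; MSW = 766.390/36 = 21.2886
F = MSB/MSW = 17.8188
df = (3, 36)
p-value (upper-tail) = 0.00000
→ bracket: p<0.01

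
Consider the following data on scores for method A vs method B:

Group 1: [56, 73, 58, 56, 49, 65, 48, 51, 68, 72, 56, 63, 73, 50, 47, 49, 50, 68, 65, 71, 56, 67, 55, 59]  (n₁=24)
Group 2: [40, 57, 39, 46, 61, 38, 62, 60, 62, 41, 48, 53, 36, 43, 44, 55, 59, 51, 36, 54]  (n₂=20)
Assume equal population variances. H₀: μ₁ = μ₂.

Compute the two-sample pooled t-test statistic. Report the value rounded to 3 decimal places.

test statistic = 3.727

x̄₁=59.375, s₁=8.747, n₁=24
x̄₂=49.250, s₂=9.239, n₂=20
s_p² = [23·8.747² + 19·9.239²]/42 = 80.5089
SE = √(s_p²·(1/24+1/20)) = 2.7166
t = (59.375−49.250)/2.7166 = 3.7271
df = 42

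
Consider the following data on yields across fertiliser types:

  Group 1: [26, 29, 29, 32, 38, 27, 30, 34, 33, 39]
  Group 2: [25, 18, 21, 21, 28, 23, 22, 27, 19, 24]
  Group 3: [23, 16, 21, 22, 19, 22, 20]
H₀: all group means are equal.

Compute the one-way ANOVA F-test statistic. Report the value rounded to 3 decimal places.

test statistic = 25.373

Group means [31.70, 22.80, 20.43], grand mean 25.481
SSB = Σnᵢ(x̄ᵢ−x̄)² = 637.326; SSW = ΣΣ(x−x̄ᵢ)² = 301.414
MSB = 637.326/2 = 318.6632; MSW = 301.414/24 = 12.5589
F = MSB/MSW = 25.3734
df = (2, 24)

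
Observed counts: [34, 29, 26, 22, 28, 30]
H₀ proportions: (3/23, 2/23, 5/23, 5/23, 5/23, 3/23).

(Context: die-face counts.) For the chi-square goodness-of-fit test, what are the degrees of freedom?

df = k − 1 = 6 − 1 = 5

degrees of freedom = 5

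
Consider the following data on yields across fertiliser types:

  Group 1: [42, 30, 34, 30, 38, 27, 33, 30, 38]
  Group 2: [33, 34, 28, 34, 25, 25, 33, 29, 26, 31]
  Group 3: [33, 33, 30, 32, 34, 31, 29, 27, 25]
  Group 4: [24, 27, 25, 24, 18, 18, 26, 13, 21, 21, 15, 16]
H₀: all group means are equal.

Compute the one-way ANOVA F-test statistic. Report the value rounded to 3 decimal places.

Group means [33.56, 29.80, 30.44, 20.67], grand mean 28.050
SSB = Σnᵢ(x̄ᵢ−x̄)² = 1009.189; SSW = ΣΣ(x−x̄ᵢ)² = 622.711
MSB = 1009.189/3 = 336.3963; MSW = 622.711/36 = 17.2975
F = MSB/MSW = 19.4476
df = (3, 36)

test statistic = 19.448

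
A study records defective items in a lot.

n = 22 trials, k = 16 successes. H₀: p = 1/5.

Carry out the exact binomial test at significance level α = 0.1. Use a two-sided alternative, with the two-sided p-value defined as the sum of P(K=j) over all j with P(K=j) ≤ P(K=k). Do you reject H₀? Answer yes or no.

Exact binomial: n=22, k=16, p₀=1/5=0.2000
P(X=j) = C(n,j)·p₀^j·(1−p₀)^(n−j); p = Σ P(X=j) over j with P(X=j) ≤ P(X=16)
p-value (two-sided) = 0.00000
At α=0.1: p < α → reject H₀

reject H₀: yes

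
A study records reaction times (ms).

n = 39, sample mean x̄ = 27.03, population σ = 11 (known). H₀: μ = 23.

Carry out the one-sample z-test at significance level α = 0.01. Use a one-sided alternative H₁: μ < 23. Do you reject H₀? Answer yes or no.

reject H₀: no

SE = σ/√n = 11/√39 = 1.7614
z = (x̄−μ₀)/SE = (27.03−23)/1.7614 = 2.2879
p-value (one-sided, H₁ less) = 0.98893
At α=0.01: p ≥ α → fail to reject H₀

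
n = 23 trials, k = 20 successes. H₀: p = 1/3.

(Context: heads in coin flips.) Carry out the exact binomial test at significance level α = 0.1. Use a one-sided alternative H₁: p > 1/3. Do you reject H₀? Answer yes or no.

Exact binomial: n=23, k=20, p₀=1/3=0.3333
P(X≥20) from Σ C(n,i)·p₀^i·(1−p₀)^(n−i)
p-value (one-sided, H₁ greater) = 0.00000
At α=0.1: p < α → reject H₀

reject H₀: yes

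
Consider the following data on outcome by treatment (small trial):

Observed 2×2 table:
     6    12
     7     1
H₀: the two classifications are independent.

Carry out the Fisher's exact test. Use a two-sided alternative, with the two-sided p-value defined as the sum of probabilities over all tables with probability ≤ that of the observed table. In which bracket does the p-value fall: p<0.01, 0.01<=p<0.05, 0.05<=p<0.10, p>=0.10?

Margins: r₁=18, r₂=8, c₁=13, c₂=13, n=26
p_obs = C(18,6)·C(8,7)/C(26,13); sum pmf over tables with pmf ≤ p_obs
p-value (two-sided) = 0.03021
→ bracket: 0.01<=p<0.05

p-value bracket: 0.01<=p<0.05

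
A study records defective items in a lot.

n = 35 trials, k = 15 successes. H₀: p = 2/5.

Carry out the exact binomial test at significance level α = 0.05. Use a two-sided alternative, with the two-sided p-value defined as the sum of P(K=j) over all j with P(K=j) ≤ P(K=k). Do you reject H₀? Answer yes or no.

reject H₀: no

Exact binomial: n=35, k=15, p₀=2/5=0.4000
P(X=j) = C(n,j)·p₀^j·(1−p₀)^(n−j); p = Σ P(X=j) over j with P(X=j) ≤ P(X=15)
p-value (two-sided) = 0.73298
At α=0.05: p ≥ α → fail to reject H₀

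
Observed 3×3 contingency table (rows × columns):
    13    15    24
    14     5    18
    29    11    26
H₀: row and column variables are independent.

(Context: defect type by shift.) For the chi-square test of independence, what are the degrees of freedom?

df = (r−1)(c−1) = (3−1)·(3−1) = 4

degrees of freedom = 4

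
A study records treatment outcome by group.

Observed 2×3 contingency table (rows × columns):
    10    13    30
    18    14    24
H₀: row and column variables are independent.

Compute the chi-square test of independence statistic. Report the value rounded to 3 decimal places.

test statistic = 2.909

Row totals [53, 56], col totals [28, 27, 54], n=109
χ² = (10−13.61)²/13.61 + (13−13.13)²/13.13 + (30−26.26)²/26.26 + (18−14.39)²/14.39 + (14−13.87)²/13.87 + (24−27.74)²/27.74 = 2.9091
df = 2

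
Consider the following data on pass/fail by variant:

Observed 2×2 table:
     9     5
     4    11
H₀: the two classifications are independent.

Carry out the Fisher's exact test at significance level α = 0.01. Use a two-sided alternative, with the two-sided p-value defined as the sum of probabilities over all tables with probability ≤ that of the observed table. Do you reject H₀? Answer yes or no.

Margins: r₁=14, r₂=15, c₁=13, c₂=16, n=29
p_obs = C(14,9)·C(15,4)/C(29,13); sum pmf over tables with pmf ≤ p_obs
p-value (two-sided) = 0.06560
At α=0.01: p ≥ α → fail to reject H₀

reject H₀: no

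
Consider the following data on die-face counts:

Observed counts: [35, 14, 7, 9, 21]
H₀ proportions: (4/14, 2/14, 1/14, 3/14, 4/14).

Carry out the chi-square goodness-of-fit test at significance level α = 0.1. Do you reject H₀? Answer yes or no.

n = 86; E_i = n·p_i = [24.57, 12.29, 6.14, 18.43, 24.57]
χ² = (35−24.57)²/24.57 + (14−12.29)²/12.29 + (7−6.14)²/6.14 + (9−18.43)²/18.43 + (21−24.57)²/24.57 = 10.1279
df = 4
p-value (upper-tail) = 0.03833
At α=0.1: p < α → reject H₀

reject H₀: yes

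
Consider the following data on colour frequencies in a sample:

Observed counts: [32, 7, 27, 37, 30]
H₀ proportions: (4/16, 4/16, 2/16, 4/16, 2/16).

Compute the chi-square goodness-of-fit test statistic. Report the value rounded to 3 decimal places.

n = 133; E_i = n·p_i = [33.25, 33.25, 16.62, 33.25, 16.62]
χ² = (32−33.25)²/33.25 + (7−33.25)²/33.25 + (27−16.62)²/16.62 + (37−33.25)²/33.25 + (30−16.62)²/16.62 = 38.4286
df = 4

test statistic = 38.429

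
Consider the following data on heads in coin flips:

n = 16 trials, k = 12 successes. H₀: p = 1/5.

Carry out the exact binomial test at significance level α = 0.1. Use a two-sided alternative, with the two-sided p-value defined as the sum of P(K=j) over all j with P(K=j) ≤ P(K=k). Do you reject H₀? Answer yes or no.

reject H₀: yes

Exact binomial: n=16, k=12, p₀=1/5=0.2000
P(X=j) = C(n,j)·p₀^j·(1−p₀)^(n−j); p = Σ P(X=j) over j with P(X=j) ≤ P(X=12)
p-value (two-sided) = 0.00000
At α=0.1: p < α → reject H₀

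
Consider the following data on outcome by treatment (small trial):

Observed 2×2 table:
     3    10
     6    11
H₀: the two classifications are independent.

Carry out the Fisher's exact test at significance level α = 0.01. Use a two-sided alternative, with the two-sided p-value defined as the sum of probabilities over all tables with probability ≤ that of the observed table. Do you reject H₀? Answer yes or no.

Margins: r₁=13, r₂=17, c₁=9, c₂=21, n=30
p_obs = C(13,3)·C(17,6)/C(30,9); sum pmf over tables with pmf ≤ p_obs
p-value (two-sided) = 0.69075
At α=0.01: p ≥ α → fail to reject H₀

reject H₀: no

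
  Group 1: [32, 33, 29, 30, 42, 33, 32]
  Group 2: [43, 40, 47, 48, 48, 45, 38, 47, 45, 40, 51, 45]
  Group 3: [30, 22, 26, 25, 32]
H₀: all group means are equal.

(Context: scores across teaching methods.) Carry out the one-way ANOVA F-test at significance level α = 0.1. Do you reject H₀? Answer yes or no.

reject H₀: yes

Group means [33.00, 44.75, 27.00], grand mean 37.625
SSB = Σnᵢ(x̄ᵢ−x̄)² = 1323.375; SSW = ΣΣ(x−x̄ᵢ)² = 336.250
MSB = 1323.375/2 = 661.6875; MSW = 336.250/21 = 16.0119
F = MSB/MSW = 41.3247
df = (2, 21)
p-value (upper-tail) = 0.00000
At α=0.1: p < α → reject H₀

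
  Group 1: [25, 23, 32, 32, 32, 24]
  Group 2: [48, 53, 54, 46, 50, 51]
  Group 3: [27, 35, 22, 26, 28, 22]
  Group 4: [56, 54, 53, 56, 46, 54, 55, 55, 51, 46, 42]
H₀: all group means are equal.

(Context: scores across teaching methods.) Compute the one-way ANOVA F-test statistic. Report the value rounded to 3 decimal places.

test statistic = 68.324

Group means [28.00, 50.33, 26.67, 51.64], grand mean 41.310
SSB = Σnᵢ(x̄ᵢ−x̄)² = 4010.995; SSW = ΣΣ(x−x̄ᵢ)² = 489.212
MSB = 4010.995/3 = 1336.9983; MSW = 489.212/25 = 19.5685
F = MSB/MSW = 68.3241
df = (3, 25)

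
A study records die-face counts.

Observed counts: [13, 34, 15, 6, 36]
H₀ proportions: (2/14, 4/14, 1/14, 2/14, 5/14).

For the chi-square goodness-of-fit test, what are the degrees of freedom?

degrees of freedom = 4

df = k − 1 = 5 − 1 = 4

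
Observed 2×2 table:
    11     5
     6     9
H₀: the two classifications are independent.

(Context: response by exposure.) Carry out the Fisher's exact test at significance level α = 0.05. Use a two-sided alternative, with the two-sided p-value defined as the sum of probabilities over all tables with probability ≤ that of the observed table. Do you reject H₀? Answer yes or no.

reject H₀: no

Margins: r₁=16, r₂=15, c₁=17, c₂=14, n=31
p_obs = C(16,11)·C(15,6)/C(31,17); sum pmf over tables with pmf ≤ p_obs
p-value (two-sided) = 0.15561
At α=0.05: p ≥ α → fail to reject H₀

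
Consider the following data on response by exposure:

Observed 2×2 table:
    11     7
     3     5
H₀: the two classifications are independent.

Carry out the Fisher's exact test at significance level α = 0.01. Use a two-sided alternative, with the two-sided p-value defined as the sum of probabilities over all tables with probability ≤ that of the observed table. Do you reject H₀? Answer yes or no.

reject H₀: no

Margins: r₁=18, r₂=8, c₁=14, c₂=12, n=26
p_obs = C(18,11)·C(8,3)/C(26,14); sum pmf over tables with pmf ≤ p_obs
p-value (two-sided) = 0.40092
At α=0.01: p ≥ α → fail to reject H₀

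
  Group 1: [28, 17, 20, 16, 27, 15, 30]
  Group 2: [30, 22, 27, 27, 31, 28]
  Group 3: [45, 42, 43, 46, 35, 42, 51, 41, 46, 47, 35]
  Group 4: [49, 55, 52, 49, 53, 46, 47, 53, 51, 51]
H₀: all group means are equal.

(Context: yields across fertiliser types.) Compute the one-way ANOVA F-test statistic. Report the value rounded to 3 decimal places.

Group means [21.86, 27.50, 43.00, 50.60], grand mean 38.147
SSB = Σnᵢ(x̄ᵢ−x̄)² = 4347.508; SSW = ΣΣ(x−x̄ᵢ)² = 596.757
MSB = 4347.508/3 = 1449.1692; MSW = 596.757/30 = 19.8919
F = MSB/MSW = 72.8522
df = (3, 30)

test statistic = 72.852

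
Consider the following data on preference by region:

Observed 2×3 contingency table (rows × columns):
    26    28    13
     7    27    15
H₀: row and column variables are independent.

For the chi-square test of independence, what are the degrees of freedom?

degrees of freedom = 2

df = (r−1)(c−1) = (2−1)·(3−1) = 2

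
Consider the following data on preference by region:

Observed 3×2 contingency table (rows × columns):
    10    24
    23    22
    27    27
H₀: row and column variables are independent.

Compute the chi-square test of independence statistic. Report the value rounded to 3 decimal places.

test statistic = 4.560

Row totals [34, 45, 54], col totals [60, 73], n=133
χ² = (10−15.34)²/15.34 + (24−18.66)²/18.66 + (23−20.30)²/20.30 + (22−24.70)²/24.70 + (27−24.36)²/24.36 + (27−29.64)²/29.64 = 4.5598
df = 2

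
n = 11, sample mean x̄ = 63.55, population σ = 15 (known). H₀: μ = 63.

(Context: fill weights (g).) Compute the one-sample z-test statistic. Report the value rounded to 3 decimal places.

test statistic = 0.122

SE = σ/√n = 15/√11 = 4.5227
z = (x̄−μ₀)/SE = (63.55−63)/4.5227 = 0.1216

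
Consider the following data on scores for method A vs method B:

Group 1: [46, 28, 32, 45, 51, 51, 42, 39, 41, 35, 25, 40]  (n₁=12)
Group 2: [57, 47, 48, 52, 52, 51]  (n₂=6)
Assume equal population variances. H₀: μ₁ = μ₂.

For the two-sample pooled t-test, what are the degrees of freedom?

degrees of freedom = 16

df = n₁ + n₂ − 2 = 12 + 6 − 2 = 16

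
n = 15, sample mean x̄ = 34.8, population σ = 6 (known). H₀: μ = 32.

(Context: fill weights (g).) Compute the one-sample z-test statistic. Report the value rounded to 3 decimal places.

test statistic = 1.807

SE = σ/√n = 6/√15 = 1.5492
z = (x̄−μ₀)/SE = (34.8−32)/1.5492 = 1.8074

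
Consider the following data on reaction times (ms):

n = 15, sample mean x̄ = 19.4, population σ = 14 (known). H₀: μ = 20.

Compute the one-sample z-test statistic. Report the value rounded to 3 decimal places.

SE = σ/√n = 14/√15 = 3.6148
z = (x̄−μ₀)/SE = (19.4−20)/3.6148 = -0.1660

test statistic = -0.166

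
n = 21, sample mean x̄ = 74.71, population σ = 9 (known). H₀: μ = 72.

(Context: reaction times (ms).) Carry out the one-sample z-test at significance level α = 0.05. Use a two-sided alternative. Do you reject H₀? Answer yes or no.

reject H₀: no

SE = σ/√n = 9/√21 = 1.9640
z = (x̄−μ₀)/SE = (74.71−72)/1.9640 = 1.3799
p-value (two-sided) = 0.16763
At α=0.05: p ≥ α → fail to reject H₀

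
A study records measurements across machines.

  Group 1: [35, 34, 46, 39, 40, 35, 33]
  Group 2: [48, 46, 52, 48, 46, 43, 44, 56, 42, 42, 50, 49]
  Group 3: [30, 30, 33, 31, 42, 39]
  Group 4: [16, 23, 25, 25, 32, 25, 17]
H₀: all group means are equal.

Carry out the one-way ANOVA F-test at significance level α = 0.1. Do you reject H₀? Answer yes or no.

reject H₀: yes

Group means [37.43, 47.17, 34.17, 23.29], grand mean 37.375
SSB = Σnᵢ(x̄ᵢ−x̄)² = 2601.857; SSW = ΣΣ(x−x̄ᵢ)² = 631.643
MSB = 2601.857/3 = 867.2857; MSW = 631.643/28 = 22.5587
F = MSB/MSW = 38.4458
df = (3, 28)
p-value (upper-tail) = 0.00000
At α=0.1: p < α → reject H₀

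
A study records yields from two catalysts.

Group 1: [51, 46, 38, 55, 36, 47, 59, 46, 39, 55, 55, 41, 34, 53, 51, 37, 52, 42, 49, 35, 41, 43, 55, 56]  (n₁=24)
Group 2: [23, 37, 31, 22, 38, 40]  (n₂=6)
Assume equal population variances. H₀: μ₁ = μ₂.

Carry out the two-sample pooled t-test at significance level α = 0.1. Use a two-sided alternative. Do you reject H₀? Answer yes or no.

x̄₁=46.500, s₁=7.707, n₁=24
x̄₂=31.833, s₂=7.834, n₂=6
s_p² = [23·7.707² + 5·7.834²]/28 = 59.7440
SE = √(s_p²·(1/24+1/6)) = 3.5280
t = (46.500−31.833)/3.5280 = 4.1572
df = 28
p-value (two-sided) = 0.00028
At α=0.1: p < α → reject H₀

reject H₀: yes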